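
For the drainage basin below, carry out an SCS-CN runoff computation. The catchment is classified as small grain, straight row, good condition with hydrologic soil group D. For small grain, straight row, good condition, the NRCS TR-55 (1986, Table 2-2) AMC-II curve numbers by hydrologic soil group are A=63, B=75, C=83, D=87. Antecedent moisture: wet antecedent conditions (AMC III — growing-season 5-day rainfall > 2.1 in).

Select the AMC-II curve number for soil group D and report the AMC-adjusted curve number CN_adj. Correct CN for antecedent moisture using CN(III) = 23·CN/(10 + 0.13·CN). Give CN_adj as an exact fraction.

NRCS table: small grain, straight row, good condition, soil group D → CN(II) = 87
CN(III) from CN(II)=87: (23·87)/(10 + 0.13·87) = 200100/2131 ≈ 93.900

CN_adj = 200100/2131 ≈ 93.900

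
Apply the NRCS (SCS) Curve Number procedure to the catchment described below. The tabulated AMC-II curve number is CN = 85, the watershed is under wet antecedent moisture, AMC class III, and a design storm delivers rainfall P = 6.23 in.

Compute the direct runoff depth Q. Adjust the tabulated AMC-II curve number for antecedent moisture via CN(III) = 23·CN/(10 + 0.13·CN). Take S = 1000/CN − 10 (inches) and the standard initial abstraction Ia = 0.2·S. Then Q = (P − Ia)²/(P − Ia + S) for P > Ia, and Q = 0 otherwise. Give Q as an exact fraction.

Q = 56450433649/10462886300 in ≈ 5.395 in

Adjust CN=85 to AMC III: 23·85/(10 + 0.13·85) → 1955 ÷ (421/20) = 39100/421 ≈ 92.874
Retention S: 1000/CN − 10 with CN=92.874 → S = 300/391 ≈ 0.767 in
Ia = 0.2S: 0.2·0.767 = 0.153 in (exactly 60/391)
P − Ia = 6.230 − 0.153 = 237593/39100 ≈ 6.077 in (> 0, runoff occurs)
Q: (237593/39100)² ÷ (267593/39100) = 56450433649/10462886300 in (≈ 5.395 in)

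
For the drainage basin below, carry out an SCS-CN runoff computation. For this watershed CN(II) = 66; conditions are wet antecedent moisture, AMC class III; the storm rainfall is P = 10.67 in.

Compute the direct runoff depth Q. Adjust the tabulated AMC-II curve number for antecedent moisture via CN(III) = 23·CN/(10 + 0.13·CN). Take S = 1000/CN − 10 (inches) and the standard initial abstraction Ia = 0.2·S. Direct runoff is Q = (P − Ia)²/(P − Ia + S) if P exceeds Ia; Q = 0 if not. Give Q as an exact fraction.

Wet (AMC III): CN(III) = 23·66/(10 + 0.13·66) = 1518/(929/50) = 75900/929 ≈ 81.701
S = 1000/(75900/929) − 10 = 1700/759 in ≈ 2.240 in
Ia = 0.2·(1700/759) = 340/759 in ≈ 0.448 in
Since P=10.670 > Ia=0.448: effective rainfall P−Ia = 775853/75900 in
Q = (775853/75900)²/((775853/75900) + 1700/759) = (601947877609/5760810000)/(945853/75900) = 601947877609/71790242700 in ≈ 8.385 in

Q = 601947877609/71790242700 in ≈ 8.385 in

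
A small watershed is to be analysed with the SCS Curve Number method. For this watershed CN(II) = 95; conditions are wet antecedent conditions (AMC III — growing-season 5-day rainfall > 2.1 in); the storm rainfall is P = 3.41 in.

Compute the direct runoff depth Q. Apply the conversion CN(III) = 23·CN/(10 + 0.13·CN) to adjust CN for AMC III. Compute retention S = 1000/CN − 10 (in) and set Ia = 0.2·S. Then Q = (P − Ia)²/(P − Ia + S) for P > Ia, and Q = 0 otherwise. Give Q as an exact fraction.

CN(III) from CN(II)=95: (23·95)/(10 + 0.13·95) = 43700/447 ≈ 97.763
S = 1000/(43700/447) − 10 = 100/437 in ≈ 0.229 in
Ia = 0.2S: 0.2·0.229 = 0.046 in (exactly 20/437)
Excess rainfall: 3.410 − 0.046 = 3.364 in; P > Ia so Q > 0
Q = (147017/43700)²/((147017/43700) + 100/437) = (21613998289/1909690000)/(157017/43700) = 21613998289/6861642900 in ≈ 3.150 in

Q = 21613998289/6861642900 in ≈ 3.150 in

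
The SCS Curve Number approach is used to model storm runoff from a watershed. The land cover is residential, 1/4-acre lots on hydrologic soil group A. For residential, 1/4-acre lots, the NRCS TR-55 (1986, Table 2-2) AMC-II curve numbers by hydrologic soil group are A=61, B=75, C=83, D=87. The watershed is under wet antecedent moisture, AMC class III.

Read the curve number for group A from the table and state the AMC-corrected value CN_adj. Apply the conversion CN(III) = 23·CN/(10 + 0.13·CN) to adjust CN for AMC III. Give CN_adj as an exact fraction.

NRCS table: residential, 1/4-acre lots, soil group A → CN(II) = 61
Adjust CN=61 to AMC III: 23·61/(10 + 0.13·61) → 1403 ÷ (1793/100) = 140300/1793 ≈ 78.249

CN_adj = 140300/1793 ≈ 78.249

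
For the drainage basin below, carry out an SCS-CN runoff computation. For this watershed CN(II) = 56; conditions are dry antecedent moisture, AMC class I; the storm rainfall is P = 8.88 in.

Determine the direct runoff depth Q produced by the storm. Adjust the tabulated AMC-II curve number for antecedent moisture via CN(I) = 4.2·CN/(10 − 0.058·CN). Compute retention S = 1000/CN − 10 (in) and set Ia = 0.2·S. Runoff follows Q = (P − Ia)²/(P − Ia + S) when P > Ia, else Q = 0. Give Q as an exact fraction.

Q = 178302728/161027475 in ≈ 1.107 in

Dry (AMC I): CN(I) = 4.2·56/(10 − 0.058·56) = (1176/5)/(844/125) = 7350/211 ≈ 34.834
Retention S: 1000/CN − 10 with CN=34.834 → S = 2750/147 ≈ 18.707 in
Initial abstraction Ia = S/5 = (2750/147)/5 = 550/147 ≈ 3.741 in
Since P=8.880 > Ia=3.741: effective rainfall P−Ia = 18884/3675 in
Q: (18884/3675)² ÷ (87634/3675) = 178302728/161027475 in (≈ 1.107 in)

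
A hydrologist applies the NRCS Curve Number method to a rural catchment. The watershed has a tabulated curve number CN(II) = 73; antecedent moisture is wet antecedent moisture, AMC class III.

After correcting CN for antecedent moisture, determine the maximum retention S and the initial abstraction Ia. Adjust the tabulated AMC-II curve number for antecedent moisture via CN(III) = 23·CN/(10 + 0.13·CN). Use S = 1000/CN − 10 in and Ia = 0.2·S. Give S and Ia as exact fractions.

S = 2700/1679 in ≈ 1.608 in; Ia = 540/1679 in ≈ 0.322 in

Adjust CN=73 to AMC III: 23·73/(10 + 0.13·73) → 1679 ÷ (1949/100) = 167900/1949 ≈ 86.147
Max retention: S = 1000/(167900/1949) − 10 = 2700/1679 in (≈ 1.608 in)
Ia = 0.2·(2700/1679) = 540/1679 in ≈ 0.322 in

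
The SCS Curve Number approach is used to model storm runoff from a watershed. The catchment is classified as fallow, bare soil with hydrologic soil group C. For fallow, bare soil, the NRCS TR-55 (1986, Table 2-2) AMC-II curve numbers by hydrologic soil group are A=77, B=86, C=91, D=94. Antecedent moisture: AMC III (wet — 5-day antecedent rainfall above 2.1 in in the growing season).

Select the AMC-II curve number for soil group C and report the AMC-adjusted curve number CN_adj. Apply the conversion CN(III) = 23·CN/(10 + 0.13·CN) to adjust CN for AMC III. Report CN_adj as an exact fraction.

NRCS table: fallow, bare soil, soil group C → CN(II) = 91
CN(III) from CN(II)=91: (23·91)/(10 + 0.13·91) = 209300/2183 ≈ 95.877

CN_adj = 209300/2183 ≈ 95.877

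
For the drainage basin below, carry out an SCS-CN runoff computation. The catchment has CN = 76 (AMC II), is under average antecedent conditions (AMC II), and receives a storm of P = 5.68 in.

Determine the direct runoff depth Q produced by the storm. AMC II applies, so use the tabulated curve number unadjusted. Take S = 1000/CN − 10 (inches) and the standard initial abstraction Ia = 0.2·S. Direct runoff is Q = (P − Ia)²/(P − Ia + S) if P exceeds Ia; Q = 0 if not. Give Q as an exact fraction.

Q = 2875202/925775 in ≈ 3.106 in

CN(II) = 76; AMC II needs no correction.
Retention S: 1000/CN − 10 with CN=76.000 → S = 60/19 ≈ 3.158 in
Initial abstraction Ia = S/5 = (60/19)/5 = 12/19 ≈ 0.632 in
Since P=5.680 > Ia=0.632: effective rainfall P−Ia = 2398/475 in
Q: (2398/475)² ÷ (3898/475) = 2875202/925775 in (≈ 3.106 in)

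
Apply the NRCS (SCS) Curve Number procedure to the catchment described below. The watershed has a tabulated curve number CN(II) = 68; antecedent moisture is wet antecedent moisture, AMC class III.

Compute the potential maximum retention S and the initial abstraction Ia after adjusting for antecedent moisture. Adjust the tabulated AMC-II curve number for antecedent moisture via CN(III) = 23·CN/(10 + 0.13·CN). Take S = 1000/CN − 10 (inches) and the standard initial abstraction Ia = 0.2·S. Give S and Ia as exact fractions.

S = 800/391 in ≈ 2.046 in; Ia = 160/391 in ≈ 0.409 in

CN(III) from CN(II)=68: (23·68)/(10 + 0.13·68) = 39100/471 ≈ 83.015
S = 1000/(39100/471) − 10 = 800/391 in ≈ 2.046 in
Initial abstraction Ia = S/5 = (800/391)/5 = 160/391 ≈ 0.409 in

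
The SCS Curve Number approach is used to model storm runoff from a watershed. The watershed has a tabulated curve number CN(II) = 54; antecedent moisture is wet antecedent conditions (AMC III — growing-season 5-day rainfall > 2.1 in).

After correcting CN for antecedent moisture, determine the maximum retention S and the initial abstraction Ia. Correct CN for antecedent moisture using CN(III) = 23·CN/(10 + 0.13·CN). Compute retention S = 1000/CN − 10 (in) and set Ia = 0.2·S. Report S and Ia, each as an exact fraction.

S = 100/27 in ≈ 3.704 in; Ia = 20/27 in ≈ 0.741 in

CN(III) from CN(II)=54: (23·54)/(10 + 0.13·54) = 2700/37 ≈ 72.973
Max retention: S = 1000/(2700/37) − 10 = 100/27 in (≈ 3.704 in)
Ia = 0.2·(100/27) = 20/27 in ≈ 0.741 in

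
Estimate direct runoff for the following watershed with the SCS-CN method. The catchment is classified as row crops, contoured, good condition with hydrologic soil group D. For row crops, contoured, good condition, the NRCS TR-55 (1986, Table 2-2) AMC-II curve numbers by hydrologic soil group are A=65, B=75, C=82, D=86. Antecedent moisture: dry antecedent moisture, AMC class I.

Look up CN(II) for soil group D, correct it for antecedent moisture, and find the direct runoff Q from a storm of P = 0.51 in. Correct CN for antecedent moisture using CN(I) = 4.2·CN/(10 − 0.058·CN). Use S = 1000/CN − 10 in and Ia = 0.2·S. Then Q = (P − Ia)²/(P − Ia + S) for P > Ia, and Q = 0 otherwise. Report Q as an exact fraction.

NRCS table: row crops, contoured, good condition, soil group D → CN(II) = 86
Dry (AMC I): CN(I) = 4.2·86/(10 − 0.058·86) = (1806/5)/(1253/250) = 12900/179 ≈ 72.067
Max retention: S = 1000/(12900/179) − 10 = 500/129 in (≈ 3.876 in)
Initial abstraction Ia = S/5 = (500/129)/5 = 100/129 ≈ 0.775 in
P = 0.510 ≤ Ia = 0.775 in: entire storm abstracted, Q = 0.

Q = 0 in ≈ 0.000 in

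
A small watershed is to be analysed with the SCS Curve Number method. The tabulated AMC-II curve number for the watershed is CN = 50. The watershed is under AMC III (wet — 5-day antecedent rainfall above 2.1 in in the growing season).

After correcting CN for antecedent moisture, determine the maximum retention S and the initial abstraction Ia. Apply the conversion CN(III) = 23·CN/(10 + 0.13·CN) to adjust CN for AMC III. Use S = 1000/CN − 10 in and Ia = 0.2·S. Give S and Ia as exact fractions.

S = 100/23 in ≈ 4.348 in; Ia = 20/23 in ≈ 0.870 in

Adjust CN=50 to AMC III: 23·50/(10 + 0.13·50) → 1150 ÷ (33/2) = 2300/33 ≈ 69.697
Max retention: S = 1000/(2300/33) − 10 = 100/23 in (≈ 4.348 in)
Ia = 0.2·(100/23) = 20/23 in ≈ 0.870 in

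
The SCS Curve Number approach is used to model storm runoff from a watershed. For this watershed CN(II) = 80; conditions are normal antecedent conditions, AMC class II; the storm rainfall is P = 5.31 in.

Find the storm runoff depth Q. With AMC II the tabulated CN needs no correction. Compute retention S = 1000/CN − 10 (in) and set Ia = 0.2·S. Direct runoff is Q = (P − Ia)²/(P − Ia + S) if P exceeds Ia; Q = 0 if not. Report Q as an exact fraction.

Q = 231361/73100 in ≈ 3.165 in

CN(II) = 80; AMC II needs no correction.
S = 1000/80 − 10 = 5/2 in ≈ 2.500 in
Ia = 0.2·(5/2) = 1/2 in ≈ 0.500 in
P − Ia = 5.310 − 0.500 = 481/100 ≈ 4.810 in (> 0, runoff occurs)
Runoff Q = (P−Ia)²/(P−Ia+S) = (4.810)²/(4.810+2.500) = 231361/73100 ≈ 3.165 in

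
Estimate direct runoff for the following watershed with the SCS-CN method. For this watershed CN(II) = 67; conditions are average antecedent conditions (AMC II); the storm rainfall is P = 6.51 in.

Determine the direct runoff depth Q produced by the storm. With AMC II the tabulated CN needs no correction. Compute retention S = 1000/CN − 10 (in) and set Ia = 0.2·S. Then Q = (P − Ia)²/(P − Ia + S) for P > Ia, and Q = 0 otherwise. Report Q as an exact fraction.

Q = 456752763/156371300 in ≈ 2.921 in

AMC II — tabulated CN = 67 applies directly.
Retention S: 1000/CN − 10 with CN=67.000 → S = 330/67 ≈ 4.925 in
Initial abstraction Ia = S/5 = (330/67)/5 = 66/67 ≈ 0.985 in
Excess rainfall: 6.510 − 0.985 = 5.525 in; P > Ia so Q > 0
Q = (37017/6700)²/((37017/6700) + 330/67) = (1370258289/44890000)/(70017/6700) = 456752763/156371300 in ≈ 2.921 in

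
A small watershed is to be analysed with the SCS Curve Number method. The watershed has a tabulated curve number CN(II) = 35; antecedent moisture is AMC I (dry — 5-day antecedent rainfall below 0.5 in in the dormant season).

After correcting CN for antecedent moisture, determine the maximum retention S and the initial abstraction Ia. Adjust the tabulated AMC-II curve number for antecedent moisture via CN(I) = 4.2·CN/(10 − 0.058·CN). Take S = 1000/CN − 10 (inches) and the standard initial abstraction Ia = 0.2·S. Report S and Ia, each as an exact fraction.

CN(I) from CN(II)=35: (4.2·35)/(10 − 0.058·35) = 14700/797 ≈ 18.444
Retention S: 1000/CN − 10 with CN=18.444 → S = 6500/147 ≈ 44.218 in
Ia = 0.2·(6500/147) = 1300/147 in ≈ 8.844 in

S = 6500/147 in ≈ 44.218 in; Ia = 1300/147 in ≈ 8.844 in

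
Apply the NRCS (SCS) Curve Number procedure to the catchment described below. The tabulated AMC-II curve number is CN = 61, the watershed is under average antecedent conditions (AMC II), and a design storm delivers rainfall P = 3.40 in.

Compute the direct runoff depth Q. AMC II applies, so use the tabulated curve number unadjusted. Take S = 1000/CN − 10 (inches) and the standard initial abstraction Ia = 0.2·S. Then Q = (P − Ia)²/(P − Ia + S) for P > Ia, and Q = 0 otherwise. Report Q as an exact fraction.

Q = 418609/792085 in ≈ 0.528 in

AMC II — tabulated CN = 61 applies directly.
Retention S: 1000/CN − 10 with CN=61.000 → S = 390/61 ≈ 6.393 in
Initial abstraction Ia = S/5 = (390/61)/5 = 78/61 ≈ 1.279 in
Since P=3.400 > Ia=1.279: effective rainfall P−Ia = 647/305 in
Runoff Q = (P−Ia)²/(P−Ia+S) = (2.121)²/(2.121+6.393) = 418609/792085 ≈ 0.528 in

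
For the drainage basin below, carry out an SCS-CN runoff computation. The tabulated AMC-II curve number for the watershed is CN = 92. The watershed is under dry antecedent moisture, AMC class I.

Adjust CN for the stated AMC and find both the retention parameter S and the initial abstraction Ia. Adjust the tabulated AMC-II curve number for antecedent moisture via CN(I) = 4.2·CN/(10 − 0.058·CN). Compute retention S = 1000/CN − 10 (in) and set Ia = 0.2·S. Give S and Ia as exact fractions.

Dry (AMC I): CN(I) = 4.2·92/(10 − 0.058·92) = (1932/5)/(583/125) = 48300/583 ≈ 82.847
Max retention: S = 1000/(48300/583) − 10 = 1000/483 in (≈ 2.070 in)
Ia = 0.2S: 0.2·2.070 = 0.414 in (exactly 200/483)

S = 1000/483 in ≈ 2.070 in; Ia = 200/483 in ≈ 0.414 in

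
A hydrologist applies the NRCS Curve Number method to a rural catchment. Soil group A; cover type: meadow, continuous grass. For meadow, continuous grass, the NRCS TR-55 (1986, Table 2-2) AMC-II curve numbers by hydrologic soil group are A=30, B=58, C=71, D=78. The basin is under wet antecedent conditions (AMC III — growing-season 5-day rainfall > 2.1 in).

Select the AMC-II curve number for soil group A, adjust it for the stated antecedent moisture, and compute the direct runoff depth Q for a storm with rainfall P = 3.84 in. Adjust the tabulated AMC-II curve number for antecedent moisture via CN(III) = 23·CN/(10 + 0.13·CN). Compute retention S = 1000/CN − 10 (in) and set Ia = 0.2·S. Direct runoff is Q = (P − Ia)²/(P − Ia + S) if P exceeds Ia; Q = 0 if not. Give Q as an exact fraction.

Q = 609961/2223525 in ≈ 0.274 in

NRCS table: meadow, continuous grass, soil group A → CN(II) = 30
Adjust CN=30 to AMC III: 23·30/(10 + 0.13·30) → 690 ÷ (139/10) = 6900/139 ≈ 49.640
Retention S: 1000/CN − 10 with CN=49.640 → S = 700/69 ≈ 10.145 in
Ia = 0.2S: 0.2·10.145 = 2.029 in (exactly 140/69)
Since P=3.840 > Ia=2.029: effective rainfall P−Ia = 3124/1725 in
Runoff Q = (P−Ia)²/(P−Ia+S) = (1.811)²/(1.811+10.145) = 609961/2223525 ≈ 0.274 in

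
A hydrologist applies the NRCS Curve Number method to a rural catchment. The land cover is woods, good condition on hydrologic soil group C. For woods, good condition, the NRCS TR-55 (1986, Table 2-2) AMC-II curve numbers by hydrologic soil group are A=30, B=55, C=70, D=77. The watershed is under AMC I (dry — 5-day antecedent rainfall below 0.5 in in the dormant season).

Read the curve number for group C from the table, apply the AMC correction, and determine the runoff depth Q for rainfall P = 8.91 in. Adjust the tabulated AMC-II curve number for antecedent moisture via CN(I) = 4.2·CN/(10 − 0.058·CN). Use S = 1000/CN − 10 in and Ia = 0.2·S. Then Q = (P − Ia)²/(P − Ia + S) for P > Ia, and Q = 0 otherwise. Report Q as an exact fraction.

NRCS table: woods, good condition, soil group C → CN(II) = 70
Dry (AMC I): CN(I) = 4.2·70/(10 − 0.058·70) = 294/(297/50) = 4900/99 ≈ 49.495
Retention S: 1000/CN − 10 with CN=49.495 → S = 500/49 ≈ 10.204 in
Ia = 0.2·(500/49) = 100/49 in ≈ 2.041 in
Excess rainfall: 8.910 − 2.041 = 6.869 in; P > Ia so Q > 0
Q = (33659/4900)²/((33659/4900) + 500/49) = (1132928281/24010000)/(83659/4900) = 1132928281/409929100 in ≈ 2.764 in

Q = 1132928281/409929100 in ≈ 2.764 in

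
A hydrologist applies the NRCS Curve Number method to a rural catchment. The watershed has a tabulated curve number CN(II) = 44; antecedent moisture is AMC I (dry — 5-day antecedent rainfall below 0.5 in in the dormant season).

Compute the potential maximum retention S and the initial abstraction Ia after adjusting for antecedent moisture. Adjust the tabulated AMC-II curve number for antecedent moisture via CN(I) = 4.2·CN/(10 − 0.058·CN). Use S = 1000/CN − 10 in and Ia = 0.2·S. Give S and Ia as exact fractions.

CN(I) from CN(II)=44: (4.2·44)/(10 − 0.058·44) = 3300/133 ≈ 24.812
Max retention: S = 1000/(3300/133) − 10 = 1000/33 in (≈ 30.303 in)
Initial abstraction Ia = S/5 = (1000/33)/5 = 200/33 ≈ 6.061 in

S = 1000/33 in ≈ 30.303 in; Ia = 200/33 in ≈ 6.061 in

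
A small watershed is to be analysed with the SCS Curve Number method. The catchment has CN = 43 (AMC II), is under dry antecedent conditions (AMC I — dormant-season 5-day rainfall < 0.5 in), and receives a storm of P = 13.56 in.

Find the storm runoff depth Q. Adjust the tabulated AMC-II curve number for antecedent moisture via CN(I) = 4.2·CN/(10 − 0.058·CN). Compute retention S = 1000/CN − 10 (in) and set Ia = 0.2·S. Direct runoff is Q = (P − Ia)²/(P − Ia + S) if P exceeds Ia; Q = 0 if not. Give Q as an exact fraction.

Dry (AMC I): CN(I) = 4.2·43/(10 − 0.058·43) = (903/5)/(3753/500) = 30100/1251 ≈ 24.061
Retention S: 1000/CN − 10 with CN=24.061 → S = 9500/301 ≈ 31.561 in
Ia = 0.2S: 0.2·31.561 = 6.312 in (exactly 1900/301)
Since P=13.560 > Ia=6.312: effective rainfall P−Ia = 54539/7525 in
Q = (54539/7525)²/((54539/7525) + 9500/301) = (2974502521/56625625)/(292039/7525) = 2974502521/2197593475 in ≈ 1.354 in

Q = 2974502521/2197593475 in ≈ 1.354 in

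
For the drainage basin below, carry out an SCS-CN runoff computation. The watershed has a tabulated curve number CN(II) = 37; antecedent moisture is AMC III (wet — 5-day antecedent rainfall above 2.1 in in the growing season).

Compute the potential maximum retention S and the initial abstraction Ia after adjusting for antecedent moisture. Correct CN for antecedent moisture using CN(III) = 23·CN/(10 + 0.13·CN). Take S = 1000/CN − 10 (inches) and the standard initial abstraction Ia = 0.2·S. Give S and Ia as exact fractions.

S = 6300/851 in ≈ 7.403 in; Ia = 1260/851 in ≈ 1.481 in

CN(III) from CN(II)=37: (23·37)/(10 + 0.13·37) = 85100/1481 ≈ 57.461
S = 1000/(85100/1481) − 10 = 6300/851 in ≈ 7.403 in
Ia = 0.2S: 0.2·7.403 = 1.481 in (exactly 1260/851)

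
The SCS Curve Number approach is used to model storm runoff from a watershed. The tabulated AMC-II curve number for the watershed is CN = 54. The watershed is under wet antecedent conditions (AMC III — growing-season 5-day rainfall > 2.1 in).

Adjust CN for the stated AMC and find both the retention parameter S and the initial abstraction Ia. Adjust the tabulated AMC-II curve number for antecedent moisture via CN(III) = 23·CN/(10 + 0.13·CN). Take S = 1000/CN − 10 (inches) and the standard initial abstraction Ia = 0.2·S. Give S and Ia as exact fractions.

S = 100/27 in ≈ 3.704 in; Ia = 20/27 in ≈ 0.741 in

CN(III) from CN(II)=54: (23·54)/(10 + 0.13·54) = 2700/37 ≈ 72.973
S = 1000/(2700/37) − 10 = 100/27 in ≈ 3.704 in
Ia = 0.2S: 0.2·3.704 = 0.741 in (exactly 20/27)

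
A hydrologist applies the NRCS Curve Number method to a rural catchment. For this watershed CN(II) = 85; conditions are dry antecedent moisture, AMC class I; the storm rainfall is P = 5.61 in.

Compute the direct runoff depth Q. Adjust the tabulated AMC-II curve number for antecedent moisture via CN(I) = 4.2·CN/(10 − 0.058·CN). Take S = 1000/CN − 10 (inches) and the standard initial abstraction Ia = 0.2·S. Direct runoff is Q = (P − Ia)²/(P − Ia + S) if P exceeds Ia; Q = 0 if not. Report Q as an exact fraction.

Adjust CN=85 to AMC I: 4.2·85/(10 − 0.058·85) → 357 ÷ (507/100) = 11900/169 ≈ 70.414
S = 1000/(11900/169) − 10 = 500/119 in ≈ 4.202 in
Initial abstraction Ia = S/5 = (500/119)/5 = 100/119 ≈ 0.840 in
Excess rainfall: 5.610 − 0.840 = 4.770 in; P > Ia so Q > 0
Q = (56759/11900)²/((56759/11900) + 500/119) = (3221584081/141610000)/(106759/11900) = 3221584081/1270432100 in ≈ 2.536 in

Q = 3221584081/1270432100 in ≈ 2.536 in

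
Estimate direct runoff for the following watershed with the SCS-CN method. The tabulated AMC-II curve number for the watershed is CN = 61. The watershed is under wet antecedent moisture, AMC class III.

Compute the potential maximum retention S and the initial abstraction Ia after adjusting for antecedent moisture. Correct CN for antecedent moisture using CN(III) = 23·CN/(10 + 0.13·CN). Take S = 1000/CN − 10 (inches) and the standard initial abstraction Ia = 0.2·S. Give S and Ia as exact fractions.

Adjust CN=61 to AMC III: 23·61/(10 + 0.13·61) → 1403 ÷ (1793/100) = 140300/1793 ≈ 78.249
Retention S: 1000/CN − 10 with CN=78.249 → S = 3900/1403 ≈ 2.780 in
Initial abstraction Ia = S/5 = (3900/1403)/5 = 780/1403 ≈ 0.556 in

S = 3900/1403 in ≈ 2.780 in; Ia = 780/1403 in ≈ 0.556 in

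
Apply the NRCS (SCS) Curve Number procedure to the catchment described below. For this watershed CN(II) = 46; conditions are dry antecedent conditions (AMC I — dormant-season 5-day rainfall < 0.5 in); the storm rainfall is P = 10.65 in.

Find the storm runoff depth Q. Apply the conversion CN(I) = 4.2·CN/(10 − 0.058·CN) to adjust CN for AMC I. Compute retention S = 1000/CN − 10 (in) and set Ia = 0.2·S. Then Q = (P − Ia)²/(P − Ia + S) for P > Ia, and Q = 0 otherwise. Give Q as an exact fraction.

Adjust CN=46 to AMC I: 4.2·46/(10 − 0.058·46) → (966/5) ÷ (1833/250) = 16100/611 ≈ 26.350
Retention S: 1000/CN − 10 with CN=26.350 → S = 4500/161 ≈ 27.950 in
Ia = 0.2S: 0.2·27.950 = 5.590 in (exactly 900/161)
Since P=10.650 > Ia=5.590: effective rainfall P−Ia = 16293/3220 in
Q = (16293/3220)²/((16293/3220) + 4500/161) = (265461849/10368400)/(106293/3220) = 88487283/114087820 in ≈ 0.776 in

Q = 88487283/114087820 in ≈ 0.776 in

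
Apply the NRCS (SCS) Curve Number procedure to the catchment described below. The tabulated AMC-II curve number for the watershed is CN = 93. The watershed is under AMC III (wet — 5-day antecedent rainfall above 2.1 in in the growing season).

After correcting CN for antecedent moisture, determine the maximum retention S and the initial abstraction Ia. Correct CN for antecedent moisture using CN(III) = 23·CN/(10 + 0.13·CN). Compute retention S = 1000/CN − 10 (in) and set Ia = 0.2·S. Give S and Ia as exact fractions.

S = 700/2139 in ≈ 0.327 in; Ia = 140/2139 in ≈ 0.065 in

Adjust CN=93 to AMC III: 23·93/(10 + 0.13·93) → 2139 ÷ (2209/100) = 213900/2209 ≈ 96.831
S = 1000/(213900/2209) − 10 = 700/2139 in ≈ 0.327 in
Ia = 0.2·(700/2139) = 140/2139 in ≈ 0.065 in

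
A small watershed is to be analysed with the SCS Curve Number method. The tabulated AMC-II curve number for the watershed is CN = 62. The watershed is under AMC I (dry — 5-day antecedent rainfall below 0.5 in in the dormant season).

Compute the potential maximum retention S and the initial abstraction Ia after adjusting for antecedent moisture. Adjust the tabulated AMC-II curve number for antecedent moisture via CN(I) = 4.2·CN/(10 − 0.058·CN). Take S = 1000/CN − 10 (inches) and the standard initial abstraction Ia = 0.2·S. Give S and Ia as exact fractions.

S = 9500/651 in ≈ 14.593 in; Ia = 1900/651 in ≈ 2.919 in

Adjust CN=62 to AMC I: 4.2·62/(10 − 0.058·62) → (1302/5) ÷ (1601/250) = 65100/1601 ≈ 40.662
S = 1000/(65100/1601) − 10 = 9500/651 in ≈ 14.593 in
Ia = 0.2S: 0.2·14.593 = 2.919 in (exactly 1900/651)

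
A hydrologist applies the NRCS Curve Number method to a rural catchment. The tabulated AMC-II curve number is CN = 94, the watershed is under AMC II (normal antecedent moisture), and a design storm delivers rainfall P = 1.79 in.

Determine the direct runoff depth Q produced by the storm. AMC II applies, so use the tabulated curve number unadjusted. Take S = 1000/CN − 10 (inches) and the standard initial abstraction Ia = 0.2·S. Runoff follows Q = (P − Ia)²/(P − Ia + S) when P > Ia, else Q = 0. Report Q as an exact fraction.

Q = 61042969/50821100 in ≈ 1.201 in

Average conditions: CN = 94 (no AMC adjustment).
S = 1000/94 − 10 = 30/47 in ≈ 0.638 in
Initial abstraction Ia = S/5 = (30/47)/5 = 6/47 ≈ 0.128 in
P − Ia = 1.790 − 0.128 = 7813/4700 ≈ 1.662 in (> 0, runoff occurs)
Runoff Q = (P−Ia)²/(P−Ia+S) = (1.662)²/(1.662+0.638) = 61042969/50821100 ≈ 1.201 in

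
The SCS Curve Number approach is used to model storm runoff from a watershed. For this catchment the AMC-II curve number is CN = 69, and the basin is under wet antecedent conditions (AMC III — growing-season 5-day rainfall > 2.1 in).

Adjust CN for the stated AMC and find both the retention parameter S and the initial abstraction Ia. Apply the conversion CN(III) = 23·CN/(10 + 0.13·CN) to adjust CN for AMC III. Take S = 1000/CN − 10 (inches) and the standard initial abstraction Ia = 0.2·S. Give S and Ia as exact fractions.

S = 3100/1587 in ≈ 1.953 in; Ia = 620/1587 in ≈ 0.391 in

CN(III) from CN(II)=69: (23·69)/(10 + 0.13·69) = 158700/1897 ≈ 83.658
S = 1000/(158700/1897) − 10 = 3100/1587 in ≈ 1.953 in
Ia = 0.2S: 0.2·1.953 = 0.391 in (exactly 620/1587)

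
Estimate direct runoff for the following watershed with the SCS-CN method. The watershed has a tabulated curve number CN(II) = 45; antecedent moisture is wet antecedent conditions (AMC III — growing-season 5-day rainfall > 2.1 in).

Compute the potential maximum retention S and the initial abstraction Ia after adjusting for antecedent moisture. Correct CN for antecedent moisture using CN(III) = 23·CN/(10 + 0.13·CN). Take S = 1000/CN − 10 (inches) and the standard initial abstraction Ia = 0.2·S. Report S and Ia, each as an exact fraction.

S = 1100/207 in ≈ 5.314 in; Ia = 220/207 in ≈ 1.063 in

Adjust CN=45 to AMC III: 23·45/(10 + 0.13·45) → 1035 ÷ (317/20) = 20700/317 ≈ 65.300
Retention S: 1000/CN − 10 with CN=65.300 → S = 1100/207 ≈ 5.314 in
Ia = 0.2·(1100/207) = 220/207 in ≈ 1.063 in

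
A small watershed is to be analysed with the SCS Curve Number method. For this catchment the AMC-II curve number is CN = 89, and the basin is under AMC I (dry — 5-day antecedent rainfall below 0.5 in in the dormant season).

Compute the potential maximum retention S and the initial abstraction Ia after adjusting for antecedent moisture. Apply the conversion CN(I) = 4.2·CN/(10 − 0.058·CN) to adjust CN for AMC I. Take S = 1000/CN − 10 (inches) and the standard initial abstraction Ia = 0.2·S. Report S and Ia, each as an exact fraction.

Adjust CN=89 to AMC I: 4.2·89/(10 − 0.058·89) → (1869/5) ÷ (2419/500) = 186900/2419 ≈ 77.263
S = 1000/(186900/2419) − 10 = 5500/1869 in ≈ 2.943 in
Ia = 0.2S: 0.2·2.943 = 0.589 in (exactly 1100/1869)

S = 5500/1869 in ≈ 2.943 in; Ia = 1100/1869 in ≈ 0.589 in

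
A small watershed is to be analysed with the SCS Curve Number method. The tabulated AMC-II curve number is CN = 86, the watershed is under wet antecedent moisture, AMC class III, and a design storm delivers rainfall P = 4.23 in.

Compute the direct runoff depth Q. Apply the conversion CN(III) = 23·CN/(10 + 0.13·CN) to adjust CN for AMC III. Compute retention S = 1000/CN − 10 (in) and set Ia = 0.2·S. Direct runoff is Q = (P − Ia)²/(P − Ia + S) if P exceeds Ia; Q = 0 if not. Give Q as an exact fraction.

Q = 163496496409/46912918300 in ≈ 3.485 in

Wet (AMC III): CN(III) = 23·86/(10 + 0.13·86) = 1978/(1059/50) = 98900/1059 ≈ 93.390
Max retention: S = 1000/(98900/1059) − 10 = 700/989 in (≈ 0.708 in)
Ia = 0.2S: 0.2·0.708 = 0.142 in (exactly 140/989)
P − Ia = 4.230 − 0.142 = 404347/98900 ≈ 4.088 in (> 0, runoff occurs)
Q = (404347/98900)²/((404347/98900) + 700/989) = (163496496409/9781210000)/(474347/98900) = 163496496409/46912918300 in ≈ 3.485 in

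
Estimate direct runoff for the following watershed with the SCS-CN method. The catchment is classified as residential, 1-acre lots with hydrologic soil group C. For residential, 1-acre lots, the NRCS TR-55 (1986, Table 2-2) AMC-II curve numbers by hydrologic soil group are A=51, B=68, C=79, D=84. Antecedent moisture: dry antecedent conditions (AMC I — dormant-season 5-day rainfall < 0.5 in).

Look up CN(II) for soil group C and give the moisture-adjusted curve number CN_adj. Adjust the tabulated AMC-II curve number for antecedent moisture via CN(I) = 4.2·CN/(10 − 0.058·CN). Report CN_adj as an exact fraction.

CN_adj = 7900/129 ≈ 61.240

NRCS table: residential, 1-acre lots, soil group C → CN(II) = 79
CN(I) from CN(II)=79: (4.2·79)/(10 − 0.058·79) = 7900/129 ≈ 61.240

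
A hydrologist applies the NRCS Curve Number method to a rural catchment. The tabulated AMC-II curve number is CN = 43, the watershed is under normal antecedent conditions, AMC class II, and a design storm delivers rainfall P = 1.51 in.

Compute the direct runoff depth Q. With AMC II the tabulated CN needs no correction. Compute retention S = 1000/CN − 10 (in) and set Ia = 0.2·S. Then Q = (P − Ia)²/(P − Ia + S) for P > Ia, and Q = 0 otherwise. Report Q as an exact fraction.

CN(II) = 43; AMC II needs no correction.
S = 1000/43 − 10 = 570/43 in ≈ 13.256 in
Ia = 0.2S: 0.2·13.256 = 2.651 in (exactly 114/43)
P = 1.510 ≤ Ia = 2.651 in: entire storm abstracted, Q = 0.

Q = 0 in ≈ 0.000 in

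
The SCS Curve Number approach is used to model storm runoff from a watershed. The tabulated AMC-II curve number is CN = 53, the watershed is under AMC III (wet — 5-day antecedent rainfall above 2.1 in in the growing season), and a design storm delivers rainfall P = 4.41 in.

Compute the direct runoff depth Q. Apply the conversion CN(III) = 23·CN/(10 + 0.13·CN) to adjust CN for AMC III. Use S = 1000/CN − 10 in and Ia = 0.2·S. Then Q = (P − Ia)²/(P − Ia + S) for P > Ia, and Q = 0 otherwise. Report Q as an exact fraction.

Q = 196762329241/111365280100 in ≈ 1.767 in

CN(III) from CN(II)=53: (23·53)/(10 + 0.13·53) = 121900/1689 ≈ 72.173
S = 1000/(121900/1689) − 10 = 4700/1219 in ≈ 3.856 in
Ia = 0.2·(4700/1219) = 940/1219 in ≈ 0.771 in
P − Ia = 4.410 − 0.771 = 443579/121900 ≈ 3.639 in (> 0, runoff occurs)
Q: (443579/121900)² ÷ (913579/121900) = 196762329241/111365280100 in (≈ 1.767 in)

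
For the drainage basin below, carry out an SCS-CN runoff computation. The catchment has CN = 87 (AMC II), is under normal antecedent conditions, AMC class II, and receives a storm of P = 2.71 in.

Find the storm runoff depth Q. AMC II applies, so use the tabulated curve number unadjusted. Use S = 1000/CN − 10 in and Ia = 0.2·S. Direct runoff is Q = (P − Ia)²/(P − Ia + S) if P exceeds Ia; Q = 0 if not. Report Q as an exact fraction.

AMC II — tabulated CN = 87 applies directly.
Retention S: 1000/CN − 10 with CN=87.000 → S = 130/87 ≈ 1.494 in
Initial abstraction Ia = S/5 = (130/87)/5 = 26/87 ≈ 0.299 in
Since P=2.710 > Ia=0.299: effective rainfall P−Ia = 20977/8700 in
Q = (20977/8700)²/((20977/8700) + 130/87) = (440034529/75690000)/(33977/8700) = 440034529/295599900 in ≈ 1.489 in

Q = 440034529/295599900 in ≈ 1.489 in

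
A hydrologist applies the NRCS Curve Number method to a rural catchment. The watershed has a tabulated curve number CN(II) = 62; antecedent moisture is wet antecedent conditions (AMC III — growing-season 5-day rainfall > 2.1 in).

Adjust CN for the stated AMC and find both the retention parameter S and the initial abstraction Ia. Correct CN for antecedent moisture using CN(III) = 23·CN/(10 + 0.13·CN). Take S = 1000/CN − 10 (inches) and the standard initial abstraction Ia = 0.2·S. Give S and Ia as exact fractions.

S = 1900/713 in ≈ 2.665 in; Ia = 380/713 in ≈ 0.533 in

Wet (AMC III): CN(III) = 23·62/(10 + 0.13·62) = 1426/(903/50) = 71300/903 ≈ 78.959
Max retention: S = 1000/(71300/903) − 10 = 1900/713 in (≈ 2.665 in)
Initial abstraction Ia = S/5 = (1900/713)/5 = 380/713 ≈ 0.533 in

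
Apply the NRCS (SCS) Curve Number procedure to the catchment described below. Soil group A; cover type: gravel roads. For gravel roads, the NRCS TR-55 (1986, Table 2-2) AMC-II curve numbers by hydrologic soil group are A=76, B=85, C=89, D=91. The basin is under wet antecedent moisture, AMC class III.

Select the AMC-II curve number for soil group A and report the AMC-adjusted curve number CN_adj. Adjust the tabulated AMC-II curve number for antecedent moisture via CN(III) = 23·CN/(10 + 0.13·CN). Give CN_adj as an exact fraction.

CN_adj = 43700/497 ≈ 87.928

NRCS table: gravel roads, soil group A → CN(II) = 76
Adjust CN=76 to AMC III: 23·76/(10 + 0.13·76) → 1748 ÷ (497/25) = 43700/497 ≈ 87.928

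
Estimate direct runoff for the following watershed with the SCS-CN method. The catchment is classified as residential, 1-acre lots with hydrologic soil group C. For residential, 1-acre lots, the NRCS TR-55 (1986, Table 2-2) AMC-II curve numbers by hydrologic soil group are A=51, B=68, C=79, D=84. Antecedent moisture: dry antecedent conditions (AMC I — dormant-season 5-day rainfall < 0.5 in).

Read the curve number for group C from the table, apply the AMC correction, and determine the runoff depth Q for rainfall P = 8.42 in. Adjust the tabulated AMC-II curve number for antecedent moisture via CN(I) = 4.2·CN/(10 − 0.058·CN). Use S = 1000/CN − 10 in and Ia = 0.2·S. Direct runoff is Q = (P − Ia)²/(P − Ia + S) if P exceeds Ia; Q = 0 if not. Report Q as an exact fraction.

NRCS table: residential, 1-acre lots, soil group C → CN(II) = 79
Adjust CN=79 to AMC I: 4.2·79/(10 − 0.058·79) → (1659/5) ÷ (2709/500) = 7900/129 ≈ 61.240
Max retention: S = 1000/(7900/129) − 10 = 500/79 in (≈ 6.329 in)
Ia = 0.2·(500/79) = 100/79 in ≈ 1.266 in
Excess rainfall: 8.420 − 1.266 = 7.154 in; P > Ia so Q > 0
Q = (28259/3950)²/((28259/3950) + 500/79) = (798571081/15602500)/(53259/3950) = 798571081/210373050 in ≈ 3.796 in

Q = 798571081/210373050 in ≈ 3.796 in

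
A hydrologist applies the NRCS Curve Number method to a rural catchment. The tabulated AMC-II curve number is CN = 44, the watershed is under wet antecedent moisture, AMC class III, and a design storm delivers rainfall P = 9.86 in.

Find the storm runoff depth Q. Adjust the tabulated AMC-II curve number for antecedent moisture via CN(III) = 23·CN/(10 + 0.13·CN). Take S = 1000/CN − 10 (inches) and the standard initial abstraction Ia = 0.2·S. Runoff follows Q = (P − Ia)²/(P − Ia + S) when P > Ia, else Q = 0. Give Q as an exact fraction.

Q = 12260911441/2286221850 in ≈ 5.363 in

CN(III) from CN(II)=44: (23·44)/(10 + 0.13·44) = 25300/393 ≈ 64.377
Retention S: 1000/CN − 10 with CN=64.377 → S = 1400/253 ≈ 5.534 in
Initial abstraction Ia = S/5 = (1400/253)/5 = 280/253 ≈ 1.107 in
Since P=9.860 > Ia=1.107: effective rainfall P−Ia = 110729/12650 in
Runoff Q = (P−Ia)²/(P−Ia+S) = (8.753)²/(8.753+5.534) = 12260911441/2286221850 ≈ 5.363 in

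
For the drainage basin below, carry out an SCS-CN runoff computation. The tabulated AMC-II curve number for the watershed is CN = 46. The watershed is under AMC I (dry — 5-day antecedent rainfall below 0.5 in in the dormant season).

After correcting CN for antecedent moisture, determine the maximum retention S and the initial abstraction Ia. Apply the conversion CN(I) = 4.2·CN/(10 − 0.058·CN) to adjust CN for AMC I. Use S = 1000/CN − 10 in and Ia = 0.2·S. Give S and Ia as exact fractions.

Dry (AMC I): CN(I) = 4.2·46/(10 − 0.058·46) = (966/5)/(1833/250) = 16100/611 ≈ 26.350
S = 1000/(16100/611) − 10 = 4500/161 in ≈ 27.950 in
Ia = 0.2S: 0.2·27.950 = 5.590 in (exactly 900/161)

S = 4500/161 in ≈ 27.950 in; Ia = 900/161 in ≈ 5.590 in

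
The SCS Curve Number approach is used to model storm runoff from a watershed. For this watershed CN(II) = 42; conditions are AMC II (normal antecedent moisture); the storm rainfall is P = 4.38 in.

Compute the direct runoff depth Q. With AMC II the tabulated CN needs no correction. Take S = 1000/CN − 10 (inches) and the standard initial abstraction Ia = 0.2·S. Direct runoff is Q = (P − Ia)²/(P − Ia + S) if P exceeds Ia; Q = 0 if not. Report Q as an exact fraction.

Q = 2886601/17008950 in ≈ 0.170 in

Average conditions: CN = 42 (no AMC adjustment).
Max retention: S = 1000/42 − 10 = 290/21 in (≈ 13.810 in)
Ia = 0.2S: 0.2·13.810 = 2.762 in (exactly 58/21)
Excess rainfall: 4.380 − 2.762 = 1.618 in; P > Ia so Q > 0
Q = (1699/1050)²/((1699/1050) + 290/21) = (2886601/1102500)/(16199/1050) = 2886601/17008950 in ≈ 0.170 in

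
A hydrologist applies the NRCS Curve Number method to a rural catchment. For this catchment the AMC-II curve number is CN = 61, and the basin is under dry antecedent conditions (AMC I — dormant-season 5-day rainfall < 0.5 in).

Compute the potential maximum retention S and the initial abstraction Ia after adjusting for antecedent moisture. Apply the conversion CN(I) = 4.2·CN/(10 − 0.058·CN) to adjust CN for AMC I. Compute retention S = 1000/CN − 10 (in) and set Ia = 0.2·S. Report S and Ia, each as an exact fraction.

S = 6500/427 in ≈ 15.222 in; Ia = 1300/427 in ≈ 3.044 in

CN(I) from CN(II)=61: (4.2·61)/(10 − 0.058·61) = 42700/1077 ≈ 39.647
S = 1000/(42700/1077) − 10 = 6500/427 in ≈ 15.222 in
Initial abstraction Ia = S/5 = (6500/427)/5 = 1300/427 ≈ 3.044 in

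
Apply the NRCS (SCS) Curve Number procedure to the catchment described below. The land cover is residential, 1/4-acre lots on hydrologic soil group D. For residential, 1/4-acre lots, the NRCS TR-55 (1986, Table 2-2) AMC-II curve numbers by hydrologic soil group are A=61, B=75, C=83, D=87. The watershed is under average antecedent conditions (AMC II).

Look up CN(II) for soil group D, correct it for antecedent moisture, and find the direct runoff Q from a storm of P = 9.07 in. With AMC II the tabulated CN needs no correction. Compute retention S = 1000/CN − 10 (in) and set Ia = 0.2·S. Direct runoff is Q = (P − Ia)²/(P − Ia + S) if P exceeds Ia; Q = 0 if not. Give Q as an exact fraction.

NRCS table: residential, 1/4-acre lots, soil group D → CN(II) = 87
Average conditions: CN = 87 (no AMC adjustment).
Retention S: 1000/CN − 10 with CN=87.000 → S = 130/87 ≈ 1.494 in
Initial abstraction Ia = S/5 = (130/87)/5 = 26/87 ≈ 0.299 in
P − Ia = 9.070 − 0.299 = 76309/8700 ≈ 8.771 in (> 0, runoff occurs)
Q = (76309/8700)²/((76309/8700) + 130/87) = (5823063481/75690000)/(89309/8700) = 5823063481/776988300 in ≈ 7.494 in

Q = 5823063481/776988300 in ≈ 7.494 in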